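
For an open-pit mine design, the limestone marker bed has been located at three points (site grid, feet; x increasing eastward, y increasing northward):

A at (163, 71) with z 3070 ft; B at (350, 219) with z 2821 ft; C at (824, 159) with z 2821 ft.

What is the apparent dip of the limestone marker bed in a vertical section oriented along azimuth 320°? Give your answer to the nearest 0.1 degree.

Two edge vectors: A→B = (187, 148, -249), A→C = (661, 88, -249).
Normal n = (A→B) × (A→C) = (-14940, -118026, -81372).
So ∂z/∂x = −n_x/n_z = −0.18360 and ∂z/∂y = −n_y/n_z = −1.45045.
Unit vector along 320° is (sin 320°, cos 320°) = (-0.6428, 0.7660).
Slope in that direction = a·(-0.6428) + b·(0.7660) = −0.99309.
Apparent dip = arctan|0.99309| = 44.8° (true dip is 55.6°, so apparent ≤ true as expected).

44.8°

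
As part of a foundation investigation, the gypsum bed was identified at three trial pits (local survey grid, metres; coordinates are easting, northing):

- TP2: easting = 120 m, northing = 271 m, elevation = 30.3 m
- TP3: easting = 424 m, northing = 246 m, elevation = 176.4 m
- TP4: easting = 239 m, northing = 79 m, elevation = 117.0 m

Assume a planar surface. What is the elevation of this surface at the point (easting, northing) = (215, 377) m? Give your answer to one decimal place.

Let the plane be z = a·easting + b·northing + c.
TP3−TP2: 304a − 25b = 146.1;  TP4−TP2: 119a − 192b = 86.7.
Solving gives a = 0.46727, b = −0.16195.
Then c = 30.3 − a·120 − b·271 = 18.12.
At (215, 377): z = 100.5 − 61.1 + 18.12 = 57.5 m.

57.5 m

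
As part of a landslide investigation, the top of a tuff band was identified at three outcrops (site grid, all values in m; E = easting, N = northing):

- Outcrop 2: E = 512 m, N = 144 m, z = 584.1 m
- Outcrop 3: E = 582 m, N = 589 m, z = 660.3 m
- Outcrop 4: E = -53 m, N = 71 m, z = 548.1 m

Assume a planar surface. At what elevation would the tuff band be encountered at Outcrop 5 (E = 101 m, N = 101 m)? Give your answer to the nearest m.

560 m

Let the plane be z = a·E + b·N + c.
Outcrop 3−Outcrop 2: 70a + 445b = 76.2;  Outcrop 4−Outcrop 2: −565a − 73b = −36.
Solving gives a = 0.04246, b = 0.16456.
Then c = 584.1 − a·512 − b·144 = 538.67.
At (101, 101): z = 4.3 + 16.6 + 538.67 = 559.6 m.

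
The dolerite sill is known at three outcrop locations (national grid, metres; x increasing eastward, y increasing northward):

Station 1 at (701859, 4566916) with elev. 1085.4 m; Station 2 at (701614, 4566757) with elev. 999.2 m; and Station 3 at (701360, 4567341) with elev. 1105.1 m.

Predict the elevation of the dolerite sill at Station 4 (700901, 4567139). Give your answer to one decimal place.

968.6 m

Let the plane be z = a·x + b·y + c.
Station 2−Station 1: −245a − 159b = −86.2;  Station 3−Station 1: −499a + 425b = 19.7.
Solving gives a = 0.182609857, b = 0.260758397.
Then c = 1085.4 − a·701859 − b·4566916 = −1317942.67.
At (700901, 4567139): z = 127991.4 + 1190919.8 − 1317942.67 = 968.6 m.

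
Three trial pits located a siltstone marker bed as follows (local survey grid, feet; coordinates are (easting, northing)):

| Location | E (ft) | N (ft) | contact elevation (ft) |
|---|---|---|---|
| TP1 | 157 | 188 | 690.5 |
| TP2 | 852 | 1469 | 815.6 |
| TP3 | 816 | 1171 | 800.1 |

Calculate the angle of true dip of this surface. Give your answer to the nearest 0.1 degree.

6.6°

Let the plane be z = a·E + b·N + c.
TP2−TP1: 695a + 1281b = 125.1;  TP3−TP1: 659a + 983b = 109.6.
Solving gives a = 0.10823, b = 0.03894.
Gradient magnitude |∇z| = √(a² + b²) = √(0.01171 + 0.00152) = 0.11502.
True dip = arctan(0.11502) = 6.6°, dipping toward WSW (azimuth ≈ 250°).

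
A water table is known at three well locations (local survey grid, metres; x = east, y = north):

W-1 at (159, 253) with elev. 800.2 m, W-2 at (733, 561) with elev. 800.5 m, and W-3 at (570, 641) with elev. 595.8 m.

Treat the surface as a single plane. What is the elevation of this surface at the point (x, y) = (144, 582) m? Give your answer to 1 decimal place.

388.4 m

Two edge vectors: W-1→W-2 = (574, 308, 0.3), W-1→W-3 = (411, 388, -204.4).
Normal n = (W-1→W-2) × (W-1→W-3) = (-63071.6, 117448.9, 96124).
So ∂z/∂x = −n_x/n_z = 0.65615 and ∂z/∂y = −n_y/n_z = −1.22185.
Intercept c from W-1: 800.2 − 104.33 + 309.13 = 1005.00.
At (144, 582): z = 94.5 − 711.1 + 1005.00 = 388.4 m.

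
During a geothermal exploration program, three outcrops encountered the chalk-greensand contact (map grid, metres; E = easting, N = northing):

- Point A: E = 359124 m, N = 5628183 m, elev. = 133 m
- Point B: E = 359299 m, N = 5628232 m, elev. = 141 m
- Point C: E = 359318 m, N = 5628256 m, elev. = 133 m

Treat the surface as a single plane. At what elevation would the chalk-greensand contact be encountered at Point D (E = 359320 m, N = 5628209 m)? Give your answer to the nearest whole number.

Let the plane be z = a·E + b·N + c.
Point B−Point A: 175a + 49b = 8;  Point C−Point A: 194a + 73b = 0.
Solving gives a = 0.17864790, b = −0.47476292.
Then c = 133 − a·359124 − b·5628183 = 2608028.87.
At (359320, 5628209): z = 64191.8 − 2672065.0 + 2608028.87 = 155.7 m.

156 m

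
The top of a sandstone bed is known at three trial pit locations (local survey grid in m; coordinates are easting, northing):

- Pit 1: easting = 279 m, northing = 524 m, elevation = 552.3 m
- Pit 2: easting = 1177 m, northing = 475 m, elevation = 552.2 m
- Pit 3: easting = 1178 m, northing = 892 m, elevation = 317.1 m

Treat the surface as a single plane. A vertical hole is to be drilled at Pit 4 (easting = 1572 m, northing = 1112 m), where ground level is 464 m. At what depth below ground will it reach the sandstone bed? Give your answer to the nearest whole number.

283 m

Let the plane be z = a·easting + b·northing + c.
Pit 2−Pit 1: 898a − 49b = −0.1;  Pit 3−Pit 1: 899a + 368b = −235.2.
Solving gives a = −0.03087, b = −0.56371.
Then c = 552.3 − a·279 − b·524 = 856.30.
At (1572, 1112): z_contact = −48.5 − 626.9 + 856.30 = 180.9 m.
Depth below ground = 464 − 180.9 = 283 m.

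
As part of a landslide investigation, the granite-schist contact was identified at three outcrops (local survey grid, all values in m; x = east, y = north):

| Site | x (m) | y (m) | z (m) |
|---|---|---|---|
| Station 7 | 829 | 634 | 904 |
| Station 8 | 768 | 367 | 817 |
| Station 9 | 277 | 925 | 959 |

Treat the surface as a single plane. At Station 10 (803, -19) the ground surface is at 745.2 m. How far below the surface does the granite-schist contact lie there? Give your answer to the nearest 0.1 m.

Let the plane be z = a·x + b·y + c.
Station 8−Station 7: −61a − 267b = −87;  Station 9−Station 7: −552a + 291b = 55.
Solving gives a = 0.06438, b = 0.31113.
Then c = 904 − a·829 − b·634 = 653.37.
At (803, -19): z_contact = 51.70 − 5.91 + 653.37 = 699.16 m.
Depth below ground = 745.2 − 699.16 = 46.0 m.

46.0 m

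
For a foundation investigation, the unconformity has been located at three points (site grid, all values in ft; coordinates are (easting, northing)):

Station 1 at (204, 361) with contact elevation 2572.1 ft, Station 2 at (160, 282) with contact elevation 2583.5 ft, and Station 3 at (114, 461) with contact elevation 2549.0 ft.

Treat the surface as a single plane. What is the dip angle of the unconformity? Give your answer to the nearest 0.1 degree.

10.6°

Two edge vectors: Station 1→Station 2 = (-44, -79, 11.4), Station 1→Station 3 = (-90, 100, -23.1).
Normal n = (Station 1→Station 2) × (Station 1→Station 3) = (684.9, -2042.4, -11510).
So ∂z/∂E = −n_x/n_z = 0.05950 and ∂z/∂N = −n_y/n_z = −0.17745.
Gradient magnitude |∇z| = √(a² + b²) = √(0.00354 + 0.03149) = 0.18716.
True dip = arctan(0.18716) = 10.6°, dipping toward NNW (azimuth ≈ 341°).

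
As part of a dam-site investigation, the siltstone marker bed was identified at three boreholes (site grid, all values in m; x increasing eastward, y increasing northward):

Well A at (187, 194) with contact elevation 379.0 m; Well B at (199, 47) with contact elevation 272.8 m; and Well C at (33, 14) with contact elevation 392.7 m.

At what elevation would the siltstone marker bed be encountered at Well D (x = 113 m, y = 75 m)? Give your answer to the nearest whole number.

364 m

Two edge vectors: Well A→Well B = (12, -147, -106.2), Well A→Well C = (-154, -180, 13.7).
Normal n = (Well A→Well B) × (Well A→Well C) = (-21129.9, 16190.4, -24798).
So ∂z/∂x = −n_x/n_z = −0.85208 and ∂z/∂y = −n_y/n_z = 0.65289.
Intercept c from Well A: 379 + 159.34 − 126.66 = 411.68.
At (113, 75): z = −96.3 + 49.0 + 411.68 = 364.4 m.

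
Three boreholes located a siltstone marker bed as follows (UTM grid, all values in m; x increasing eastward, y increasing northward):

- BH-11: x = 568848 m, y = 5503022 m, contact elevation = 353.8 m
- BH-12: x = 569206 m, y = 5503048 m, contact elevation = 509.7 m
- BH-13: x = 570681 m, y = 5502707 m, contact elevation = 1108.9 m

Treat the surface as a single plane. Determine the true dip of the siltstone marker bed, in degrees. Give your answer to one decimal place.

Let the plane be z = a·x + b·y + c.
BH-12−BH-11: 358a + 26b = 155.9;  BH-13−BH-11: 1833a − 315b = 755.1.
Solving gives a = 0.42849, b = 0.09624.
Gradient magnitude |∇z| = √(a² + b²) = √(0.18360 + 0.00926) = 0.43916.
True dip = arctan(0.43916) = 23.7°, dipping toward WSW (azimuth ≈ 257°).

23.7°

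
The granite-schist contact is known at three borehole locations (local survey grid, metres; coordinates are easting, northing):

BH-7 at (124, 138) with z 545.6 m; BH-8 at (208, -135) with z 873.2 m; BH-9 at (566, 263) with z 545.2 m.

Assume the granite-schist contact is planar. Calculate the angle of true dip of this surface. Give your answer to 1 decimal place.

48.9°

Let the plane be z = a·easting + b·northing + c.
BH-8−BH-7: 84a − 273b = 327.6;  BH-9−BH-7: 442a + 125b = −0.4.
Solving gives a = 0.31137, b = −1.10419.
Gradient magnitude |∇z| = √(a² + b²) = √(0.09695 + 1.21925) = 1.14726.
True dip = arctan(1.14726) = 48.9°, dipping toward NNW (azimuth ≈ 344°).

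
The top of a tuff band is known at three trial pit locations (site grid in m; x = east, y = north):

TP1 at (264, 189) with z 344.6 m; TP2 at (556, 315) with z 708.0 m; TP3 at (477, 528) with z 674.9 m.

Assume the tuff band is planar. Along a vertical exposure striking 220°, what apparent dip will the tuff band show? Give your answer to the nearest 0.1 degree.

Let the plane be z = a·x + b·y + c.
TP2−TP1: 292a + 126b = 363.4;  TP3−TP1: 213a + 339b = 330.3.
Solving gives a = 1.13063, b = 0.26394.
Unit vector along 220° is (sin 220°, cos 220°) = (-0.6428, -0.7660).
Slope in that direction = a·(-0.6428) + b·(-0.7660) = −0.92894.
Apparent dip = arctan|0.92894| = 42.9° (true dip is 49.3°, so apparent ≤ true as expected).

42.9°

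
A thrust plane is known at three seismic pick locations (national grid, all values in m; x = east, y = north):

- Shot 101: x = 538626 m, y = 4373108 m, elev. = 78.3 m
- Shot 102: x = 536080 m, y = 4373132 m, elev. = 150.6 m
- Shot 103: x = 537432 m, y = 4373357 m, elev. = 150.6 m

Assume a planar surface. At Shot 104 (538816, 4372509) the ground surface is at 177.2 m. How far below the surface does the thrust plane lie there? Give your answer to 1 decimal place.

Let the plane be z = a·x + b·y + c.
Shot 102−Shot 101: −2546a + 24b = 72.3;  Shot 103−Shot 101: −1194a + 249b = 72.3.
Solving gives a = −0.026875192, b = 0.161490043.
Then c = 78.3 − a·538626 − b·4373108 = −691659.42.
At (538816, 4372509): z_contact = −14480.78 + 706116.67 − 691659.42 = -23.54 m.
Depth below ground = 177.2 − (-23.54) = 200.7 m.

200.7 m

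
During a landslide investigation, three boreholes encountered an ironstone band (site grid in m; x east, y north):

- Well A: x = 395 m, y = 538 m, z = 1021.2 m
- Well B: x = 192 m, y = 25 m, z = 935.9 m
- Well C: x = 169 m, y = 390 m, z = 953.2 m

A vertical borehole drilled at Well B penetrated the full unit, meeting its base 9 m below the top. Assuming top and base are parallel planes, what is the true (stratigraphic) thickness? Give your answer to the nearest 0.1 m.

8.7 m

Let the plane be z = a·x + b·y + c.
Well B−Well A: −203a − 513b = −85.3;  Well C−Well A: −226a − 148b = −68.
Solving gives a = 0.25915, b = 0.06373.
|∇z| = √(a²+b²) = 0.26687, so dip δ = arctan(0.26687) = 14.94°.
True thickness = vertical thickness × cos δ = 9 × cos 14.94° = 8.7 m.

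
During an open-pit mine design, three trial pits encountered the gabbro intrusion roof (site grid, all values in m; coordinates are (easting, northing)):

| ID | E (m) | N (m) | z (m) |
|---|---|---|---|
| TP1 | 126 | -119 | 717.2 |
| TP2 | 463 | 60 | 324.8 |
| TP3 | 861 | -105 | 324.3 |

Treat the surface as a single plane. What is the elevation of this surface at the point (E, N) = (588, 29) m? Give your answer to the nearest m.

Let the plane be z = a·E + b·N + c.
TP2−TP1: 337a + 179b = −392.4;  TP3−TP1: 735a + 14b = −392.9.
Solving gives a = −0.51113, b = −1.22988.
Then c = 717.2 − a·126 − b·-119 = 635.25.
At (588, 29): z = −300.5 − 35.7 + 635.25 = 299.0 m.

299 m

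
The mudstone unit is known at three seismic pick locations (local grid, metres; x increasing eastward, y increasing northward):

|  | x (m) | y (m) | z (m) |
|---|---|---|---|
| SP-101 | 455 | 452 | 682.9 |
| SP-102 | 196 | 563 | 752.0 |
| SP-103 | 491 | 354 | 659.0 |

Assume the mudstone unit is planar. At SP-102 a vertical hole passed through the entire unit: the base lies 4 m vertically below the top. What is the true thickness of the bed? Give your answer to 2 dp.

3.87 m

Two edge vectors: SP-101→SP-102 = (-259, 111, 69.1), SP-101→SP-103 = (36, -98, -23.9).
Normal n = (SP-101→SP-102) × (SP-101→SP-103) = (4118.9, -3702.5, 21386).
So ∂z/∂x = −n_x/n_z = −0.19260 and ∂z/∂y = −n_y/n_z = 0.17313.
|∇z| = √(a²+b²) = 0.25897, so dip δ = arctan(0.25897) = 14.52°.
True thickness = vertical thickness × cos δ = 4 × cos 14.52° = 3.87 m.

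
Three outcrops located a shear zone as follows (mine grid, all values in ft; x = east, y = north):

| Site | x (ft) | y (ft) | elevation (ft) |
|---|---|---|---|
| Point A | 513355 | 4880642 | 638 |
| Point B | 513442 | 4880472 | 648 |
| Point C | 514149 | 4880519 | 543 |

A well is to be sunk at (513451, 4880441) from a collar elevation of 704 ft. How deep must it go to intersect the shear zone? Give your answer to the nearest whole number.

53 ft

Two edge vectors: Point A→Point B = (87, -170, 10), Point A→Point C = (794, -123, -95).
Normal n = (Point A→Point B) × (Point A→Point C) = (17380, 16205, 124279).
So ∂z/∂x = −n_x/n_z = −0.13984664 and ∂z/∂y = −n_y/n_z = −0.13039210.
Intercept c from Point A: 638 + 71790.97 + 636397.17 = 708826.14.
At (513451, 4880441): z_contact = −71804.4 − 636371.0 + 708826.14 = 650.8 ft.
Depth below ground = 704 − 650.8 = 53 ft.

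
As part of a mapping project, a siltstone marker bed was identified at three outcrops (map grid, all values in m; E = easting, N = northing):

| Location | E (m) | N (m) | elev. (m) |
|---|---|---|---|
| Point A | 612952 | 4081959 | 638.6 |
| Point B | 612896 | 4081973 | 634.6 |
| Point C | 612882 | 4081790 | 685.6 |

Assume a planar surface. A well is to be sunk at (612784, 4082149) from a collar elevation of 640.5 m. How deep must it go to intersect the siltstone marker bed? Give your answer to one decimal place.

Let the plane be z = a·E + b·N + c.
Point B−Point A: −56a + 14b = −4;  Point C−Point A: −70a − 169b = 47.
Solving gives a = 0.001723478, b = −0.278820375.
Then c = 638.6 − a·612952 − b·4081959 = 1137715.53.
At (612784, 4082149): z_contact = 1056.12 − 1138186.32 + 1137715.53 = 585.33 m.
Depth below ground = 640.5 − 585.33 = 55.2 m.

55.2 m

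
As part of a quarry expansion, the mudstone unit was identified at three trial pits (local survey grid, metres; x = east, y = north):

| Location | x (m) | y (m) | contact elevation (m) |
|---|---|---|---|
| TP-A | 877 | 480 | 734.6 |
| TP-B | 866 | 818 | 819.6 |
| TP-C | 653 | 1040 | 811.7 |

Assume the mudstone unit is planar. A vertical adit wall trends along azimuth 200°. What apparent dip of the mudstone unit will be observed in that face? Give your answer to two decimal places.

Two edge vectors: TP-A→TP-B = (-11, 338, 85), TP-A→TP-C = (-224, 560, 77.1).
Normal n = (TP-A→TP-B) × (TP-A→TP-C) = (-21540.2, -18191.9, 69552).
So ∂z/∂x = −n_x/n_z = 0.30970 and ∂z/∂y = −n_y/n_z = 0.26156.
Unit vector along 200° is (sin 200°, cos 200°) = (-0.3420, -0.9397).
Slope in that direction = a·(-0.3420) + b·(-0.9397) = −0.35171.
Apparent dip = arctan|0.35171| = 19.38° (true dip is 22.1°, so apparent ≤ true as expected).

19.38°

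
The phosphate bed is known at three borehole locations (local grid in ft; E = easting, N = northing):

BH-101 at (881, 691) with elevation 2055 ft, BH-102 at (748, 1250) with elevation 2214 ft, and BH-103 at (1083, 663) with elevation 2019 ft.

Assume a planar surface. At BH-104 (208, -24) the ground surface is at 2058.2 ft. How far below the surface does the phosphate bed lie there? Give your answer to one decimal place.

Two edge vectors: BH-101→BH-102 = (-133, 559, 159), BH-101→BH-103 = (202, -28, -36).
Normal n = (BH-101→BH-102) × (BH-101→BH-103) = (-15672, 27330, -109194).
So ∂z/∂E = −n_x/n_z = −0.143524 and ∂z/∂N = −n_y/n_z = 0.250288.
Intercept c from BH-101: 2055 + 126.44 − 172.95 = 2008.50.
At (208, -24): z_contact = −29.85 − 6.01 + 2008.50 = 1972.64 ft.
Depth below ground = 2058.2 − 1972.64 = 85.6 ft.

85.6 ft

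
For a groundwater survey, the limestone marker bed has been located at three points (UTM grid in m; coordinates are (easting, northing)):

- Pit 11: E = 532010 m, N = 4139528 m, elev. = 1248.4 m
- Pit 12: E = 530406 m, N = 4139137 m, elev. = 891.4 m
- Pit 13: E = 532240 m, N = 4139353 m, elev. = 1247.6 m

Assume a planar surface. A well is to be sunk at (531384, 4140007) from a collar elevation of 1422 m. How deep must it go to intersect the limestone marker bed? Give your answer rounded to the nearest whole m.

Two edge vectors: Pit 11→Pit 12 = (-1604, -391, -357), Pit 11→Pit 13 = (230, -175, -0.8).
Normal n = (Pit 11→Pit 12) × (Pit 11→Pit 13) = (-62162.2, -83393.2, 370630).
So ∂z/∂E = −n_x/n_z = 0.16772037 and ∂z/∂N = −n_y/n_z = 0.22500391.
Intercept c from Pit 11: 1248.4 − 89228.91 − 931409.99 = −1019390.51.
At (531384, 4140007): z_contact = 89123.9 + 931517.8 − 1019390.51 = 1251.2 m.
Depth below ground = 1422 − 1251.2 = 171 m.

171 m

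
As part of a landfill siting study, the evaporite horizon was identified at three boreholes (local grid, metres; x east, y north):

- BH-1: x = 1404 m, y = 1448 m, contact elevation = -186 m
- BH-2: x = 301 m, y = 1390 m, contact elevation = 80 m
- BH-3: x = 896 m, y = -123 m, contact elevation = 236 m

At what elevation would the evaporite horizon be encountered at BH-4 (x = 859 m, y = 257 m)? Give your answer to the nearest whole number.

171 m

Two edge vectors: BH-1→BH-2 = (-1103, -58, 266), BH-1→BH-3 = (-508, -1571, 422).
Normal n = (BH-1→BH-2) × (BH-1→BH-3) = (393410, 330338, 1703349).
So ∂z/∂x = −n_x/n_z = −0.23096 and ∂z/∂y = −n_y/n_z = −0.19393.
Intercept c from BH-1: -186 + 324.27 + 280.82 = 419.09.
At (859, 257): z = −198.4 − 49.8 + 419.09 = 170.9 m.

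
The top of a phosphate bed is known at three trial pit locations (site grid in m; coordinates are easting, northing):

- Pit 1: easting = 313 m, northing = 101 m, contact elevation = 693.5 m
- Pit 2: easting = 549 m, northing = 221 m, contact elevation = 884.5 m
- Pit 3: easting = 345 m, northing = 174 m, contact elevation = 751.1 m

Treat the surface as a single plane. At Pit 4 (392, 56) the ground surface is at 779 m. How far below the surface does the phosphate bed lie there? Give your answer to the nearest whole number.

69 m

Two edge vectors: Pit 1→Pit 2 = (236, 120, 191), Pit 1→Pit 3 = (32, 73, 57.6).
Normal n = (Pit 1→Pit 2) × (Pit 1→Pit 3) = (-7031, -7481.6, 13388).
So ∂z/∂easting = −n_x/n_z = 0.52517 and ∂z/∂northing = −n_y/n_z = 0.55883.
Intercept c from Pit 1: 693.5 − 164.38 − 56.44 = 472.68.
At (392, 56): z_contact = 205.9 + 31.3 + 472.68 = 709.8 m.
Depth below ground = 779 − 709.8 = 69 m.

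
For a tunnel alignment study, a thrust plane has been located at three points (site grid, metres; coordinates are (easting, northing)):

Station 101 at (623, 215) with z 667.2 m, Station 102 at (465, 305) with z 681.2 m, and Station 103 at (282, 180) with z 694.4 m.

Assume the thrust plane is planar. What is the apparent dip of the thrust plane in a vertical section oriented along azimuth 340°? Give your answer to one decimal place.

Two edge vectors: Station 101→Station 102 = (-158, 90, 14), Station 101→Station 103 = (-341, -35, 27.2).
Normal n = (Station 101→Station 102) × (Station 101→Station 103) = (2938, -476.4, 36220).
So ∂z/∂E = −n_x/n_z = −0.08112 and ∂z/∂N = −n_y/n_z = 0.01315.
Unit vector along 340° is (sin 340°, cos 340°) = (-0.3420, 0.9397).
Slope in that direction = a·(-0.3420) + b·(0.9397) = 0.04010.
Apparent dip = arctan|0.04010| = 2.3° (true dip is 4.7°, so apparent ≤ true as expected).

2.3°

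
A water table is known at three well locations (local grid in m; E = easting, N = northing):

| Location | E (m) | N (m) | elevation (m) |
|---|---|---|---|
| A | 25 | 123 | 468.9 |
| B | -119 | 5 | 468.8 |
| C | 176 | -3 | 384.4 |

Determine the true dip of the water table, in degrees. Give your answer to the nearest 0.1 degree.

23.6°

Let the plane be z = a·E + b·N + c.
B−A: −144a − 118b = −0.1;  C−A: 151a − 126b = −84.5.
Solving gives a = −0.27691, b = 0.33878.
Gradient magnitude |∇z| = √(a² + b²) = √(0.07668 + 0.11477) = 0.43755.
True dip = arctan(0.43755) = 23.6°, dipping toward SE (azimuth ≈ 141°).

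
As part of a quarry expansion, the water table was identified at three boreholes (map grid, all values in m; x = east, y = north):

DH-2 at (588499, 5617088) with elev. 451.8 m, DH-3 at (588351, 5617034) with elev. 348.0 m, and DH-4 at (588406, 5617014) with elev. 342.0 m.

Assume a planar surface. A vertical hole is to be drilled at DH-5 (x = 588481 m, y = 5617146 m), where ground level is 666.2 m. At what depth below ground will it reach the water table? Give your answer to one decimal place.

155.2 m

Let the plane be z = a·x + b·y + c.
DH-3−DH-2: −148a − 54b = −103.8;  DH-4−DH-2: −93a − 74b = −109.8.
Solving gives a = 0.295446880, b = 1.112478921.
Then c = 451.8 − a·588499 − b·5617088 = −6422310.39.
At (588481, 5617146): z_contact = 173864.88 + 6248956.52 − 6422310.39 = 511.01 m.
Depth below ground = 666.2 − 511.01 = 155.2 m.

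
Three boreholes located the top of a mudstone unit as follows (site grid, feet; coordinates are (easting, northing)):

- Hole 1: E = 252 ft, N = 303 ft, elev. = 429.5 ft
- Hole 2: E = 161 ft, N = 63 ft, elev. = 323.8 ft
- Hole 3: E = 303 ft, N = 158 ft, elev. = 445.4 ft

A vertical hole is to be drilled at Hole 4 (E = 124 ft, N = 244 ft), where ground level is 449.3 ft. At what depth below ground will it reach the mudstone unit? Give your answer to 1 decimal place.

125.3 ft

Two edge vectors: Hole 1→Hole 2 = (-91, -240, -105.7), Hole 1→Hole 3 = (51, -145, 15.9).
Normal n = (Hole 1→Hole 2) × (Hole 1→Hole 3) = (-19142.5, -3943.8, 25435).
So ∂z/∂E = −n_x/n_z = 0.75260 and ∂z/∂N = −n_y/n_z = 0.15505.
Intercept c from Hole 1: 429.5 − 189.66 − 46.98 = 192.86.
At (124, 244): z_contact = 93.32 + 37.83 + 192.86 = 324.02 ft.
Depth below ground = 449.3 − 324.02 = 125.3 ft.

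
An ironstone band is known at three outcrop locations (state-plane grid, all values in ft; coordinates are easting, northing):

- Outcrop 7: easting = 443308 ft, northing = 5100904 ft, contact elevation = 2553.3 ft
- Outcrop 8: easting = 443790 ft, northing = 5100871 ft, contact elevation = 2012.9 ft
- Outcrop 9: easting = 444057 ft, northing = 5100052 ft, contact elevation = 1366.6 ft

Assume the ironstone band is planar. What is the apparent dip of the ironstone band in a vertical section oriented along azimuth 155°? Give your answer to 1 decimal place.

Two edge vectors: Outcrop 7→Outcrop 8 = (482, -33, -540.4), Outcrop 7→Outcrop 9 = (749, -852, -1186.7).
Normal n = (Outcrop 7→Outcrop 8) × (Outcrop 7→Outcrop 9) = (-421259.7, 167229.8, -385947).
So ∂z/∂easting = −n_x/n_z = −1.09150 and ∂z/∂northing = −n_y/n_z = 0.43330.
Unit vector along 155° is (sin 155°, cos 155°) = (0.4226, -0.9063).
Slope in that direction = a·(0.4226) + b·(-0.9063) = −0.85399.
Apparent dip = arctan|0.85399| = 40.5° (true dip is 49.6°, so apparent ≤ true as expected).

40.5°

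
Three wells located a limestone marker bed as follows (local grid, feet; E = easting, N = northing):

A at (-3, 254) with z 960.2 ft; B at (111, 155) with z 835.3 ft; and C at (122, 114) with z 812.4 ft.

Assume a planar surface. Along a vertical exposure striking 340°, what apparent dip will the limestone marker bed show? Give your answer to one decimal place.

30.8°

Two edge vectors: A→B = (114, -99, -124.9), A→C = (125, -140, -147.8).
Normal n = (A→B) × (A→C) = (-2853.8, 1236.7, -3585).
So ∂z/∂E = −n_x/n_z = −0.79604 and ∂z/∂N = −n_y/n_z = 0.34497.
Unit vector along 340° is (sin 340°, cos 340°) = (-0.3420, 0.9397).
Slope in that direction = a·(-0.3420) + b·(0.9397) = 0.59642.
Apparent dip = arctan|0.59642| = 30.8° (true dip is 40.9°, so apparent ≤ true as expected).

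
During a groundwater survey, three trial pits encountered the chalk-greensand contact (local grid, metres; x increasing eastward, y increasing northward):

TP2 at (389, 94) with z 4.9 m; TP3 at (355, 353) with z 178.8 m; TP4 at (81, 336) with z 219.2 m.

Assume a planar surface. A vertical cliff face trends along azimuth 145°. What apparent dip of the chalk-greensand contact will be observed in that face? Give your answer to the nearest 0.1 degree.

Let the plane be z = a·x + b·y + c.
TP3−TP2: −34a + 259b = 173.9;  TP4−TP2: −308a + 242b = 214.3.
Solving gives a = −0.18758, b = 0.64680.
Unit vector along 145° is (sin 145°, cos 145°) = (0.5736, -0.8192).
Slope in that direction = a·(0.5736) + b·(-0.8192) = −0.63742.
Apparent dip = arctan|0.63742| = 32.5° (true dip is 34.0°, so apparent ≤ true as expected).

32.5°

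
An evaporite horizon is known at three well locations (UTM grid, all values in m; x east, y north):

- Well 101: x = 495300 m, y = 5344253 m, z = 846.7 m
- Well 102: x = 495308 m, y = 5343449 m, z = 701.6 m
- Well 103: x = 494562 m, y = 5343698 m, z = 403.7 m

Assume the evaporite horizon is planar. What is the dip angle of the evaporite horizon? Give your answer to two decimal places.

Two edge vectors: Well 101→Well 102 = (8, -804, -145.1), Well 101→Well 103 = (-738, -555, -443).
Normal n = (Well 101→Well 102) × (Well 101→Well 103) = (275641.5, 110627.8, -597792).
So ∂z/∂x = −n_x/n_z = 0.46110 and ∂z/∂y = −n_y/n_z = 0.18506.
Gradient magnitude |∇z| = √(a² + b²) = √(0.21261 + 0.03425) = 0.49685.
True dip = arctan(0.49685) = 26.42°, dipping toward WSW (azimuth ≈ 248°).

26.42°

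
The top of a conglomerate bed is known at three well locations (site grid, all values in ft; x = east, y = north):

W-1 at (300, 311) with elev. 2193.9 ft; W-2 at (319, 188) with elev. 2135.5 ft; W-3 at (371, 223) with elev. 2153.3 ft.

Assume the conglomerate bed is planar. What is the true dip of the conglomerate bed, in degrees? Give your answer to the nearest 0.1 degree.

25.6°

Let the plane be z = a·x + b·y + c.
W-2−W-1: 19a − 123b = −58.4;  W-3−W-1: 71a − 88b = −40.6.
Solving gives a = 0.02059, b = 0.47798.
Gradient magnitude |∇z| = √(a² + b²) = √(0.00042 + 0.22846) = 0.47842.
True dip = arctan(0.47842) = 25.6°, dipping toward S (azimuth ≈ 182°).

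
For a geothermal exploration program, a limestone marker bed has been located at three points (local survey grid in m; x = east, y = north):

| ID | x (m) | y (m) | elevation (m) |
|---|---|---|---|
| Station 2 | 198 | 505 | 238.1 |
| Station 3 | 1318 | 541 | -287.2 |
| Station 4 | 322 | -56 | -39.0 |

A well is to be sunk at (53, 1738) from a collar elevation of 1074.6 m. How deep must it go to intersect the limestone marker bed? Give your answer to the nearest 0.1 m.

Two edge vectors: Station 2→Station 3 = (1120, 36, -525.3), Station 2→Station 4 = (124, -561, -277.1).
Normal n = (Station 2→Station 3) × (Station 2→Station 4) = (-304668.9, 245214.8, -632784).
So ∂z/∂x = −n_x/n_z = −0.481474 and ∂z/∂y = −n_y/n_z = 0.387517.
Intercept c from Station 2: 238.1 + 95.33 − 195.70 = 137.74.
At (53, 1738): z_contact = −25.52 + 673.51 + 137.74 = 785.72 m.
Depth below ground = 1074.6 − 785.72 = 288.9 m.

288.9 m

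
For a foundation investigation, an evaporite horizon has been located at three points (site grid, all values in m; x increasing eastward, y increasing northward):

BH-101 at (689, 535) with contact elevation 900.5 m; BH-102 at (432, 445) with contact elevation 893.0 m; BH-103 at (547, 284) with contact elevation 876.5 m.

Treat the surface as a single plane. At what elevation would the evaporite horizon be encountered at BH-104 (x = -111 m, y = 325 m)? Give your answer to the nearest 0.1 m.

884.1 m

Let the plane be z = a·x + b·y + c.
BH-102−BH-101: −257a − 90b = −7.5;  BH-103−BH-101: −142a − 251b = −24.
Solving gives a = −0.00536, b = 0.09865.
Then c = 900.5 − a·689 − b·535 = 851.42.
At (-111, 325): z = 0.6 + 32.1 + 851.42 = 884.1 m.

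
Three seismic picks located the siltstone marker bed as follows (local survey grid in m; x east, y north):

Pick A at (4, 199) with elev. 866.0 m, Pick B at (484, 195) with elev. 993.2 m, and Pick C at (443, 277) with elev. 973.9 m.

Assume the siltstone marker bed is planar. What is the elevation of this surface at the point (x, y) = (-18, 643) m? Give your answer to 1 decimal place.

814.3 m

Let the plane be z = a·x + b·y + c.
Pick B−Pick A: 480a − 4b = 127.2;  Pick C−Pick A: 439a + 78b = 107.9.
Solving gives a = 0.26414, b = −0.10330.
Then c = 866 − a·4 − b·199 = 885.50.
At (-18, 643): z = −4.8 − 66.4 + 885.50 = 814.3 m.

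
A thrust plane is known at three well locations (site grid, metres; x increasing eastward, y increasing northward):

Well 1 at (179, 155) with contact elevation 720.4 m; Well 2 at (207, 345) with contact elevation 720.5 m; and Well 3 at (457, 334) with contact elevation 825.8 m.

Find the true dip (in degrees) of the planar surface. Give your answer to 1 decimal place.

Let the plane be z = a·x + b·y + c.
Well 2−Well 1: 28a + 190b = 0.1;  Well 3−Well 1: 278a + 179b = 105.4.
Solving gives a = 0.41851, b = −0.06115.
Gradient magnitude |∇z| = √(a² + b²) = √(0.17515 + 0.00374) = 0.42295.
True dip = arctan(0.42295) = 22.9°, dipping toward W (azimuth ≈ 278°).

22.9°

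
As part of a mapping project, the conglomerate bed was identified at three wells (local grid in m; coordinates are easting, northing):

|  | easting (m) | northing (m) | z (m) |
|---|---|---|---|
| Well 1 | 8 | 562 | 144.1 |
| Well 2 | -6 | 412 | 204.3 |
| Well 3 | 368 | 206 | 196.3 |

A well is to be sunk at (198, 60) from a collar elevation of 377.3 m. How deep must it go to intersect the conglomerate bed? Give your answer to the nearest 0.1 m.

Let the plane be z = a·easting + b·northing + c.
Well 2−Well 1: −14a − 150b = 60.2;  Well 3−Well 1: 360a − 356b = 52.2.
Solving gives a = −0.23059, b = −0.37981.
Then c = 144.1 − a·8 − b·562 = 359.40.
At (198, 60): z_contact = −45.66 − 22.79 + 359.40 = 290.95 m.
Depth below ground = 377.3 − 290.95 = 86.3 m.

86.3 m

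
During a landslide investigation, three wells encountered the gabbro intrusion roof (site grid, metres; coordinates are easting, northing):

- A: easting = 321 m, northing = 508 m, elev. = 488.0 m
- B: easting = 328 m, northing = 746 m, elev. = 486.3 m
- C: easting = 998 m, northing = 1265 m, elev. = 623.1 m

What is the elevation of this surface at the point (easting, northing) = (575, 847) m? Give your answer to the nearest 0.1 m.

537.9 m

Two edge vectors: A→B = (7, 238, -1.7), A→C = (677, 757, 135.1).
Normal n = (A→B) × (A→C) = (33440.7, -2096.6, -155827).
So ∂z/∂easting = −n_x/n_z = 0.214601 and ∂z/∂northing = −n_y/n_z = −0.013455.
Intercept c from A: 488 − 68.89 + 6.83 = 425.95.
At (575, 847): z = 123.4 − 11.4 + 425.95 = 537.9 m.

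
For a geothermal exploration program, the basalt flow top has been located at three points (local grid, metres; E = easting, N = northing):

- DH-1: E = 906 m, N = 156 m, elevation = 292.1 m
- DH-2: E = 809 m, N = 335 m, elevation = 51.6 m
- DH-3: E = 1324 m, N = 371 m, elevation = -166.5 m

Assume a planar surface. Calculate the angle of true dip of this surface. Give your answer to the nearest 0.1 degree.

Let the plane be z = a·E + b·N + c.
DH-2−DH-1: −97a + 179b = −240.5;  DH-3−DH-1: 418a + 215b = −458.6.
Solving gives a = −0.31755, b = −1.51565.
Gradient magnitude |∇z| = √(a² + b²) = √(0.10084 + 2.29721) = 1.54856.
True dip = arctan(1.54856) = 57.1°, dipping toward NNE (azimuth ≈ 012°).

57.1°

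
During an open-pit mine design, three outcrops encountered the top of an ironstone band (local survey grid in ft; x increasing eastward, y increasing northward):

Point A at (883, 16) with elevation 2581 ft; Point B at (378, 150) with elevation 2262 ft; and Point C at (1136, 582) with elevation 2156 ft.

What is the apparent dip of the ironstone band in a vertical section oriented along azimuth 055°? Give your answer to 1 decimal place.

12.0°

Let the plane be z = a·x + b·y + c.
Point B−Point A: −505a + 134b = −319;  Point C−Point A: 253a + 566b = −425.
Solving gives a = 0.38659, b = −0.92369.
Unit vector along 055° is (sin 55°, cos 55°) = (0.8192, 0.5736).
Slope in that direction = a·(0.8192) + b·(0.5736) = −0.21313.
Apparent dip = arctan|0.21313| = 12.0° (true dip is 45.0°, so apparent ≤ true as expected).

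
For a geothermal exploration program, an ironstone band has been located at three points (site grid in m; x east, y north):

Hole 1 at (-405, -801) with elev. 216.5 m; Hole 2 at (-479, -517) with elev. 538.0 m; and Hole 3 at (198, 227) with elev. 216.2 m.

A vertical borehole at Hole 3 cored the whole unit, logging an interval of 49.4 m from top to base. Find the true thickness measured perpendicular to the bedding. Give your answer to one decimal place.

26.8 m

Two edge vectors: Hole 1→Hole 2 = (-74, 284, 321.5), Hole 1→Hole 3 = (603, 1028, -0.3).
Normal n = (Hole 1→Hole 2) × (Hole 1→Hole 3) = (-330587.2, 193842.3, -247324).
So ∂z/∂x = −n_x/n_z = −1.33666 and ∂z/∂y = −n_y/n_z = 0.78376.
|∇z| = √(a²+b²) = 1.54949, so dip δ = arctan(1.54949) = 57.16°.
True thickness = vertical thickness × cos δ = 49.4 × cos 57.16° = 26.8 m.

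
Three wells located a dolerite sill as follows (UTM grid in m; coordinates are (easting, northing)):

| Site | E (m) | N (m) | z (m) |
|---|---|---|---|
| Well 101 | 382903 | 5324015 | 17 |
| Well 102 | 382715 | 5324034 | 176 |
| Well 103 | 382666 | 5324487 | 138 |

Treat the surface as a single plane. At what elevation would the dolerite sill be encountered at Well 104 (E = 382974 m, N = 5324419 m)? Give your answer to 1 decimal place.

Two edge vectors: Well 101→Well 102 = (-188, 19, 159), Well 101→Well 103 = (-237, 472, 121).
Normal n = (Well 101→Well 102) × (Well 101→Well 103) = (-72749, -14935, -84233).
So ∂z/∂E = −n_x/n_z = −0.863663885 and ∂z/∂N = −n_y/n_z = −0.177305807.
Intercept c from Well 101: 17 + 330699.49 + 943978.77 = 1274695.27.
At (382974, 5324419): z = −330760.8 − 944050.4 + 1274695.27 = -116.0 m.

-116.0 m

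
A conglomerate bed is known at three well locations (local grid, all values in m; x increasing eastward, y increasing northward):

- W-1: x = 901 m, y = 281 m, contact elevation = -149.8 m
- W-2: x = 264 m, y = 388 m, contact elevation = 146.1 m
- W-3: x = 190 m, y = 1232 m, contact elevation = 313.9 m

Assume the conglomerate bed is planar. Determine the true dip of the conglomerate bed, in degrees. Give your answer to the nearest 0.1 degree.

25.0°

Let the plane be z = a·x + b·y + c.
W-2−W-1: −637a + 107b = 295.9;  W-3−W-1: −711a + 951b = 463.7.
Solving gives a = −0.43757, b = 0.16045.
Gradient magnitude |∇z| = √(a² + b²) = √(0.19147 + 0.02574) = 0.46606.
True dip = arctan(0.46606) = 25.0°, dipping toward ESE (azimuth ≈ 110°).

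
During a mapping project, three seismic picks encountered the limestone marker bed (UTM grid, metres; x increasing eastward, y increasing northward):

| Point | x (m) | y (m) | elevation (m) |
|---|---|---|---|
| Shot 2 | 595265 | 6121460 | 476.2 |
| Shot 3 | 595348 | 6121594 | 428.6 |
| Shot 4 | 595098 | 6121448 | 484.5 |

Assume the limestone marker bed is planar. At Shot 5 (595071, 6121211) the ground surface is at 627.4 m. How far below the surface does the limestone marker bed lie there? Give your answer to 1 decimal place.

61.7 m

Let the plane be z = a·x + b·y + c.
Shot 3−Shot 2: 83a + 134b = −47.6;  Shot 4−Shot 2: −167a − 12b = 8.3.
Solving gives a = −0.025301656, b = −0.339551960.
Then c = 476.2 − a·595265 − b·6121460 = 2094091.13.
At (595071, 6121211): z_contact = −15056.28 − 2078469.19 + 2094091.13 = 565.66 m.
Depth below ground = 627.4 − 565.66 = 61.7 m.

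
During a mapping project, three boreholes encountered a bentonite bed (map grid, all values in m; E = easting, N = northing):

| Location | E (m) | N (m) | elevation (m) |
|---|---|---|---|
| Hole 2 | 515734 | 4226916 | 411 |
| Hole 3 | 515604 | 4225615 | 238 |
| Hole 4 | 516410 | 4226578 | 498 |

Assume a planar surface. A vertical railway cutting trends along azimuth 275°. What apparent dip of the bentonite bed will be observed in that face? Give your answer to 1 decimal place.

9.9°

Let the plane be z = a·E + b·N + c.
Hole 3−Hole 2: −130a − 1301b = −173;  Hole 4−Hole 2: 676a − 338b = 87.
Solving gives a = 0.18590, b = 0.11440.
Unit vector along 275° is (sin 275°, cos 275°) = (-0.9962, 0.0872).
Slope in that direction = a·(-0.9962) + b·(0.0872) = −0.17522.
Apparent dip = arctan|0.17522| = 9.9° (true dip is 12.3°, so apparent ≤ true as expected).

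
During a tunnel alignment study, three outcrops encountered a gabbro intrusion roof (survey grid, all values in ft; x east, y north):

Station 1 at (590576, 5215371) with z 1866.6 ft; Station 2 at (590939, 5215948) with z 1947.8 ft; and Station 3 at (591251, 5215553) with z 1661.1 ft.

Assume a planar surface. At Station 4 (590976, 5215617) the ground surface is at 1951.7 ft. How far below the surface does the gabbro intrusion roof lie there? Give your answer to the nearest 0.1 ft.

Let the plane be z = a·x + b·y + c.
Station 2−Station 1: 363a + 577b = 81.2;  Station 3−Station 1: 675a + 182b = −205.5.
Solving gives a = −0.412332062, b = 0.400132649.
Then c = 1866.6 − a·590576 − b·5215371 = −1841460.20.
At (590976, 5215617): z_contact = −243678.35 + 2086938.65 − 1841460.20 = 1800.10 ft.
Depth below ground = 1951.7 − 1800.10 = 151.6 ft.

151.6 ft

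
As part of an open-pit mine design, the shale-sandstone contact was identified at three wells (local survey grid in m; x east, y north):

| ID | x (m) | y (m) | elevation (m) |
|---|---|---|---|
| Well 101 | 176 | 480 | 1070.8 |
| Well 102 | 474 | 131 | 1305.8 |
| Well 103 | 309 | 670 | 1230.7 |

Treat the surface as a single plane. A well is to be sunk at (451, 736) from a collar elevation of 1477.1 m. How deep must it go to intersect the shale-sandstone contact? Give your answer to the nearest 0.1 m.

Two edge vectors: Well 101→Well 102 = (298, -349, 235), Well 101→Well 103 = (133, 190, 159.9).
Normal n = (Well 101→Well 102) × (Well 101→Well 103) = (-100455.1, -16395.2, 103037).
So ∂z/∂x = −n_x/n_z = 0.97494 and ∂z/∂y = −n_y/n_z = 0.15912.
Intercept c from Well 101: 1070.8 − 171.59 − 76.38 = 822.83.
At (451, 736): z_contact = 439.70 + 117.11 + 822.83 = 1379.64 m.
Depth below ground = 1477.1 − 1379.64 = 97.5 m.

97.5 m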